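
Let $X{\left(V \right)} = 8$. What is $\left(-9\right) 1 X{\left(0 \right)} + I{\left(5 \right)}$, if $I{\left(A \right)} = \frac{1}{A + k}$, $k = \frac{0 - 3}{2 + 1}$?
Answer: $- \frac{287}{4} \approx -71.75$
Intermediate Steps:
$k = -1$ ($k = - \frac{3}{3} = \left(-3\right) \frac{1}{3} = -1$)
$I{\left(A \right)} = \frac{1}{-1 + A}$ ($I{\left(A \right)} = \frac{1}{A - 1} = \frac{1}{-1 + A}$)
$\left(-9\right) 1 X{\left(0 \right)} + I{\left(5 \right)} = \left(-9\right) 1 \cdot 8 + \frac{1}{-1 + 5} = \left(-9\right) 8 + \frac{1}{4} = -72 + \frac{1}{4} = - \frac{287}{4}$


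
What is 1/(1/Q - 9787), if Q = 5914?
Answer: -5914/57880317 ≈ -0.00010218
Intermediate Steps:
1/(1/Q - 9787) = 1/(1/5914 - 9787) = 1/(-57880317/5914) = -5914/57880317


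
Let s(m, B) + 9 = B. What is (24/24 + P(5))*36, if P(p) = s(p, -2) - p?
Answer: -540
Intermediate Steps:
s(m, B) = -9 + B
P(p) = -11 - p (P(p) = (-9 - 2) - p = -11 - p)
(24/24 + P(5))*36 = (24/24 + (-11 - 1*5))*36 = (24*(1/24) + (-11 - 5))*36 = (1 - 16)*36 = -15*36 = -540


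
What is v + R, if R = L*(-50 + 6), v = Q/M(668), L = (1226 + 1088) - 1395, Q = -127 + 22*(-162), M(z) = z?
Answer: -27014939/668 ≈ -40442.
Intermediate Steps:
Q = -3691 (Q = -127 - 3564 = -3691)
L = 919 (L = 2314 - 1395 = 919)
v = -3691/668 ≈ -5.5255
R = -40436 (R = 919*(-50 + 6) = 919*(-44) = -40436)
v + R = -3691/668 - 40436 = -27014939/668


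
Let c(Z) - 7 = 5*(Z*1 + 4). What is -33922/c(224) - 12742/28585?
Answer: -984275444/32786995 ≈ -30.020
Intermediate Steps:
c(Z) = 27 + 5*Z (c(Z) = 7 + 5*(Z*1 + 4) = 7 + 5*(Z + 4) = 7 + 5*(4 + Z) = 7 + (20 + 5*Z) = 27 + 5*Z)
-33922/c(224) - 12742/28585 = -33922/(27 + 5*224) - 12742/28585 = -33922/(27 + 1120) - 12742*1/28585 = -33922/1147 - 12742/28585 = -984275444/32786995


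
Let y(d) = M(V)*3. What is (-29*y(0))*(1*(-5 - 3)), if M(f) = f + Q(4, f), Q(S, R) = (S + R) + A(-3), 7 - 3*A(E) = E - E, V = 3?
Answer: 8584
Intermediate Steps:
A(E) = 7/3 (A(E) = 7/3 - (E - E)/3 = 7/3 - ⅓*0 = 7/3 + 0 = 7/3)
Q(S, R) = 7/3 + R + S (Q(S, R) = (S + R) + 7/3 = (R + S) + 7/3 = 7/3 + R + S)
M(f) = 19/3 + 2*f (M(f) = f + (7/3 + f + 4) = f + (19/3 + f) = 19/3 + 2*f)
y(d) = 37 (y(d) = (19/3 + 2*3)*3 = (19/3 + 6)*3 = (37/3)*3 = 37)
(-29*y(0))*(1*(-5 - 3)) = (-29*37)*(1*(-5 - 3)) = -1073*(-8) = 8584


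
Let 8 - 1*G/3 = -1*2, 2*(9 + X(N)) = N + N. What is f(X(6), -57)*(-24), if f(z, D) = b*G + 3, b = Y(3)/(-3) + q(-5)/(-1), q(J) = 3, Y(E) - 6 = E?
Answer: 4248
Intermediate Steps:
Y(E) = 6 + E
X(N) = -9 + N (X(N) = -9 + (N + N)/2 = -9 + (2*N)/2 = -9 + N)
b = -6 (b = (6 + 3)/(-3) + 3/(-1) = 9*(-⅓) + 3*(-1) = -3 - 3 = -6)
G = 30 (G = 24 - (-3)*2 = 24 - 3*(-2) = 24 + 6 = 30)
f(z, D) = -177 (f(z, D) = -6*30 + 3 = -180 + 3 = -177)
f(X(6), -57)*(-24) = -177*(-24) = 4248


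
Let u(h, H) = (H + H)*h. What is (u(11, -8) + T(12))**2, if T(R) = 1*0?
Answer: 30976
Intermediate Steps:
T(R) = 0
u(h, H) = 2*H*h (u(h, H) = (2*H)*h = 2*H*h)
(u(11, -8) + T(12))**2 = (2*(-8)*11 + 0)**2 = (-176 + 0)**2 = (-176)**2 = 30976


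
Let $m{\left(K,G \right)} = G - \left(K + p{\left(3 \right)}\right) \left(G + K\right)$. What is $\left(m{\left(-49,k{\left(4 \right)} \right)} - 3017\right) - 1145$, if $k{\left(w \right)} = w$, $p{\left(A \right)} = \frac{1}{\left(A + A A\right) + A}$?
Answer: $-6360$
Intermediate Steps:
$p{\left(A \right)} = \frac{1}{A^{2} + 2 A}$ ($p{\left(A \right)} = \frac{1}{\left(A + A^{2}\right) + A} = \frac{1}{A^{2} + 2 A}$)
$m{\left(K,G \right)} = G - \left(\frac{1}{15} + K\right) \left(G + K\right)$ ($m{\left(K,G \right)} = G - \left(K + \frac{1}{3 \left(2 + 3\right)}\right) \left(G + K\right) = G - \left(K + \frac{1}{3 \cdot 5}\right) \left(G + K\right) = G - \left(K + \frac{1}{3} \cdot \frac{1}{5}\right) \left(G + K\right) = G - \left(K + \frac{1}{15}\right) \left(G + K\right) = G - \left(\frac{1}{15} + K\right) \left(G + K\right)$)
$\left(m{\left(-49,k{\left(4 \right)} \right)} - 3017\right) - 1145 = \left(\left(- \left(-49\right)^{2} - - \frac{49}{15} + \frac{14}{15} \cdot 4 - 4 \left(-49\right)\right) - 3017\right) - 1145 = \left(\left(\left(-1\right) 2401 + \frac{49}{15} + \frac{56}{15} + 196\right) - 3017\right) - 1145 = \left(\left(-2401 + \frac{49}{15} + \frac{56}{15} + 196\right) - 3017\right) - 1145 = \left(-2198 - 3017\right) - 1145 = -5215 - 1145 = -6360$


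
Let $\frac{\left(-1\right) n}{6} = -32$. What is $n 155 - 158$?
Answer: $29602$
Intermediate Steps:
$n = 192$ ($n = \left(-6\right) \left(-32\right) = 192$)
$n 155 - 158 = 192 \cdot 155 - 158 = 29760 - 158 = 29602$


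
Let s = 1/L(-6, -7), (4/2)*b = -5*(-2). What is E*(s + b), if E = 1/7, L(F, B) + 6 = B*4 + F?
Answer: 199/280 ≈ 0.71071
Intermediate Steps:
L(F, B) = -6 + F + 4*B (L(F, B) = -6 + (B*4 + F) = -6 + (4*B + F) = -6 + (F + 4*B) = -6 + F + 4*B)
E = ⅐ ≈ 0.14286
b = 5 (b = (-5*(-2))/2 = (½)*10 = 5)
s = -1/40 (s = 1/(-6 - 6 + 4*(-7)) = 1/(-6 - 6 - 28) = 1/(-40) = -1/40 ≈ -0.025000)
E*(s + b) = (-1/40 + 5)/7 = (⅐)*(199/40) = 199/280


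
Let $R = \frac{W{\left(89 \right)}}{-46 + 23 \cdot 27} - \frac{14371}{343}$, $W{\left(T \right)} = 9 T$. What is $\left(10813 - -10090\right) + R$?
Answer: $\frac{587800799}{28175} \approx 20863.0$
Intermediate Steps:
$R = - \frac{1141226}{28175}$ ($R = \frac{9 \cdot 89}{-46 + 23 \cdot 27} - \frac{14371}{343} = \frac{801}{-46 + 621} - \frac{2053}{49} = \frac{801}{575} - \frac{2053}{49} = - \frac{1141226}{28175} \approx -40.505$)
$\left(10813 - -10090\right) + R = \left(10813 - -10090\right) - \frac{1141226}{28175} = \left(10813 + 10090\right) - \frac{1141226}{28175} = 20903 - \frac{1141226}{28175} = \frac{587800799}{28175}$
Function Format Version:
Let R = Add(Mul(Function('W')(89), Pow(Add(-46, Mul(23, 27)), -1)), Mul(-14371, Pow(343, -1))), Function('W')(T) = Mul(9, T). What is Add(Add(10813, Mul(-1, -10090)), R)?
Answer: Rational(587800799, 28175) ≈ 20863.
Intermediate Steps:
R = Rational(-1141226, 28175) (R = Add(Mul(Mul(9, 89), Pow(Add(-46, Mul(23, 27)), -1)), Mul(-14371, Pow(343, -1))) = Add(Mul(801, Pow(Add(-46, 621), -1)), Mul(-14371, Rational(1, 343))) = Add(Mul(801, Pow(575, -1)), Rational(-2053, 49)) = Add(Mul(801, Rational(1, 575)), Rational(-2053, 49)) = Add(Rational(801, 575), Rational(-2053, 49)) = Rational(-1141226, 28175) ≈ -40.505)
Add(Add(10813, Mul(-1, -10090)), R) = Add(Add(10813, Mul(-1, -10090)), Rational(-1141226, 28175)) = Add(Add(10813, 10090), Rational(-1141226, 28175)) = Add(20903, Rational(-1141226, 28175)) = Rational(587800799, 28175)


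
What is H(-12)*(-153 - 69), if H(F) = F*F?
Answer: -31968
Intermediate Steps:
H(F) = F²
H(-12)*(-153 - 69) = (-12)²*(-153 - 69) = 144*(-222) = -31968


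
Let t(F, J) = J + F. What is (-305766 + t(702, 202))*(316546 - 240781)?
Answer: -23097869430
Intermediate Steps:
t(F, J) = F + J
(-305766 + t(702, 202))*(316546 - 240781) = (-305766 + (702 + 202))*(316546 - 240781) = (-305766 + 904)*75765 = -304862*75765 = -23097869430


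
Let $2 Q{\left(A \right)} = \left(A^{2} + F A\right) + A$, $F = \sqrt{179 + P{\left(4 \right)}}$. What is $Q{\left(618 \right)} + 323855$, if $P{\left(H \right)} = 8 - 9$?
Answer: $515126 + 309 \sqrt{178} \approx 5.1925 \cdot 10^{5}$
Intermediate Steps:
$P{\left(H \right)} = -1$
$F = \sqrt{178}$ ($F = \sqrt{179 - 1} = \sqrt{178} \approx 13.342$)
$Q{\left(A \right)} = \frac{A}{2} + \frac{A^{2}}{2} + \frac{A \sqrt{178}}{2}$ ($Q{\left(A \right)} = \frac{\left(A^{2} + \sqrt{178} A\right) + A}{2} = \frac{\left(A^{2} + A \sqrt{178}\right) + A}{2} = \frac{A + A^{2} + A \sqrt{178}}{2} = \frac{A}{2} + \frac{A^{2}}{2} + \frac{A \sqrt{178}}{2}$)
$Q{\left(618 \right)} + 323855 = \frac{1}{2} \cdot 618 \left(1 + 618 + \sqrt{178}\right) + 323855 = \frac{1}{2} \cdot 618 \left(619 + \sqrt{178}\right) + 323855 = \left(191271 + 309 \sqrt{178}\right) + 323855 = 515126 + 309 \sqrt{178}$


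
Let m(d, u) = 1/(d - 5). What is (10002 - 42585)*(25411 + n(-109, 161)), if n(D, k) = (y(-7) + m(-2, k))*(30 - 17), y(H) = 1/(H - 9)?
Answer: -92722518339/112 ≈ -8.2788e+8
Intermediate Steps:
y(H) = 1/(-9 + H)
m(d, u) = 1/(-5 + d)
n(D, k) = -299/112 (n(D, k) = (1/(-9 - 7) + 1/(-5 - 2))*(30 - 17) = (1/(-16) + 1/(-7))*13 = (-1/16 - ⅐)*13 = -23/112*13 = -299/112)
(10002 - 42585)*(25411 + n(-109, 161)) = (10002 - 42585)*(25411 - 299/112) = -32583*2845733/112 = -92722518339/112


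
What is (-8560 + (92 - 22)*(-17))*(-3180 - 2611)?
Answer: 56462250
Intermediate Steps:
(-8560 + (92 - 22)*(-17))*(-3180 - 2611) = (-8560 + 70*(-17))*(-5791) = (-8560 - 1190)*(-5791) = -9750*(-5791) = 56462250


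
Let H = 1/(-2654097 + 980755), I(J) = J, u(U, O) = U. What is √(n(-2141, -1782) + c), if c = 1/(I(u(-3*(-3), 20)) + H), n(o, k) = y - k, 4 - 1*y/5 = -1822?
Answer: √2474931391470944582/15060077 ≈ 104.46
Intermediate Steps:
y = 9130 (y = 20 - 5*(-1822) = 20 + 9110 = 9130)
n(o, k) = 9130 - k
H = -1/1673342 (H = 1/(-1673342) = -1/1673342 ≈ -5.9761e-7)
c = 1673342/15060077 (c = 1/(-3*(-3) - 1/1673342) = 1/(9 - 1/1673342) = 1/(15060077/1673342) = 1673342/15060077 ≈ 0.11111)
√(n(-2141, -1782) + c) = √((9130 - 1*(-1782)) + 1673342/15060077) = √((9130 + 1782) + 1673342/15060077) = √(10912 + 1673342/15060077) = √(164337233566/15060077) = √2474931391470944582/15060077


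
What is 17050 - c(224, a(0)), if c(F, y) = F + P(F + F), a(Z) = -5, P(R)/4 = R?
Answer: 15034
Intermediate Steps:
P(R) = 4*R
c(F, y) = 9*F (c(F, y) = F + 4*(F + F) = F + 4*(2*F) = F + 8*F = 9*F)
17050 - c(224, a(0)) = 17050 - 9*224 = 17050 - 1*2016 = 17050 - 2016 = 15034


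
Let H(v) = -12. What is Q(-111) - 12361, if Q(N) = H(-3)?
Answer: -12373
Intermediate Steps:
Q(N) = -12
Q(-111) - 12361 = -12 - 12361 = -12373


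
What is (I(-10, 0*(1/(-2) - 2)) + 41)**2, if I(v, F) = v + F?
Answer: 961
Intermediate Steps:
I(v, F) = F + v
(I(-10, 0*(1/(-2) - 2)) + 41)**2 = ((0*(1/(-2) - 2) - 10) + 41)**2 = ((0*(-1/2 - 2) - 10) + 41)**2 = ((0*(-5/2) - 10) + 41)**2 = ((0 - 10) + 41)**2 = (-10 + 41)**2 = 31**2 = 961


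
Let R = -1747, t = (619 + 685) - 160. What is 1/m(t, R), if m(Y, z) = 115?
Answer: 1/115 ≈ 0.0086956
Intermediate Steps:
t = 1144 (t = 1304 - 160 = 1144)
1/m(t, R) = 1/115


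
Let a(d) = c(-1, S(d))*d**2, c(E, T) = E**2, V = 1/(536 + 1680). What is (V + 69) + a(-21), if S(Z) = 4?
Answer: 1130161/2216 ≈ 510.00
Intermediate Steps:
V = 1/2216 ≈ 0.00045126
a(d) = d**2 (a(d) = (-1)**2*d**2 = 1*d**2 = d**2)
(V + 69) + a(-21) = (1/2216 + 69) + (-21)**2 = 152905/2216 + 441 = 1130161/2216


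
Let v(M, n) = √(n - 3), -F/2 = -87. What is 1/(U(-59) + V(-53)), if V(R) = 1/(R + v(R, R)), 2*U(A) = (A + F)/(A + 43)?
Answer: -10597472/38280729 + 2048*I*√14/38280729 ≈ -0.27684 + 0.00020018*I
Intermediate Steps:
F = 174 (F = -2*(-87) = 174)
v(M, n) = √(-3 + n)
U(A) = (174 + A)/(2*(43 + A)) (U(A) = ((A + 174)/(A + 43))/2 = ((174 + A)/(43 + A))/2 = (174 + A)/(2*(43 + A)))
V(R) = 1/(R + √(-3 + R))
1/(U(-59) + V(-53)) = 1/((174 - 59)/(2*(43 - 59)) + 1/(-53 + √(-3 - 53))) = 1/((½)*115/(-16) + 1/(-53 + √(-56))) = 1/((½)*(-1/16)*115 + 1/(-53 + 2*I*√14)) = 1/(-115/32 + 1/(-53 + 2*I*√14))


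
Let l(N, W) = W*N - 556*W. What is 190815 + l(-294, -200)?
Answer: 360815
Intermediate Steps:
l(N, W) = -556*W + N*W (l(N, W) = N*W - 556*W = -556*W + N*W)
190815 + l(-294, -200) = 190815 - 200*(-556 - 294) = 190815 - 200*(-850) = 190815 + 170000 = 360815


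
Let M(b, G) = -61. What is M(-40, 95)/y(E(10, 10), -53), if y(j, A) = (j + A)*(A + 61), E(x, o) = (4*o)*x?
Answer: -61/2776 ≈ -0.021974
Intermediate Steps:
E(x, o) = 4*o*x
y(j, A) = (61 + A)*(A + j) (y(j, A) = (A + j)*(61 + A) = (61 + A)*(A + j))
M(-40, 95)/y(E(10, 10), -53) = -61/((-53)² + 61*(-53) + 61*(4*10*10) - 212*10*10) = -61/(2809 - 3233 + 61*400 - 53*400) = -61/(2809 - 3233 + 24400 - 21200) = -61/2776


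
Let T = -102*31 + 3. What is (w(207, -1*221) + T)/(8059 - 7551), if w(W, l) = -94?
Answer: -3253/508 ≈ -6.4035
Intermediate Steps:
T = -3159 (T = -3162 + 3 = -3159)
(w(207, -1*221) + T)/(8059 - 7551) = (-94 - 3159)/(8059 - 7551) = -3253/508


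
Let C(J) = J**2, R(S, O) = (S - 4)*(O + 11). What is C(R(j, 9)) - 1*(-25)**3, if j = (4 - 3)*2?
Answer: 17225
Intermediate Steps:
j = 2 (j = 1*2 = 2)
R(S, O) = (-4 + S)*(11 + O)
C(R(j, 9)) - 1*(-25)**3 = (-44 - 4*9 + 11*2 + 9*2)**2 - 1*(-25)**3 = (-44 - 36 + 22 + 18)**2 - 1*(-15625) = (-40)**2 + 15625 = 1600 + 15625 = 17225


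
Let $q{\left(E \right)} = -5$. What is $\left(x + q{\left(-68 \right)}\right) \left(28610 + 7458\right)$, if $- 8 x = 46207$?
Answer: $- \frac{417009199}{2} \approx -2.085 \cdot 10^{8}$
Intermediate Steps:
$x = - \frac{46207}{8}$ ($x = \left(- \frac{1}{8}\right) 46207 = - \frac{46207}{8} \approx -5775.9$)
$\left(x + q{\left(-68 \right)}\right) \left(28610 + 7458\right) = \left(- \frac{46207}{8} - 5\right) \left(28610 + 7458\right) = \left(- \frac{46247}{8}\right) 36068 = - \frac{417009199}{2}$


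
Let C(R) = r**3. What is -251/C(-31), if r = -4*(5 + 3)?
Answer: 251/32768 ≈ 0.0076599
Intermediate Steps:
r = -32 (r = -4*8 = -32)
C(R) = -32768 (C(R) = (-32)**3 = -32768)
-251/C(-31) = -251/(-32768) = -251*(-1/32768) = 251/32768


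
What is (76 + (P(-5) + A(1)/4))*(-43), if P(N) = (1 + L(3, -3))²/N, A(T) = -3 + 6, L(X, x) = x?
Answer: -65317/20 ≈ -3265.9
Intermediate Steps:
A(T) = 3
P(N) = 4/N (P(N) = (1 - 3)²/N = (-2)²/N = 4/N)
(76 + (P(-5) + A(1)/4))*(-43) = (76 + (4/(-5) + 3/4))*(-43) = (76 + (4*(-⅕) + 3*(¼)))*(-43) = (76 + (-⅘ + ¾))*(-43) = (76 - 1/20)*(-43) = (1519/20)*(-43) = -65317/20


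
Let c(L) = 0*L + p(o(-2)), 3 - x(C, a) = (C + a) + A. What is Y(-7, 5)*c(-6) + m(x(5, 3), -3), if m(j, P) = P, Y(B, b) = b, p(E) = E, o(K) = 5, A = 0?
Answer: 22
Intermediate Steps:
x(C, a) = 3 - C - a (x(C, a) = 3 - ((C + a) + 0) = 3 - (C + a) = 3 + (-C - a) = 3 - C - a)
c(L) = 5 (c(L) = 0*L + 5 = 0 + 5 = 5)
Y(-7, 5)*c(-6) + m(x(5, 3), -3) = 5*5 - 3 = 25 - 3 = 22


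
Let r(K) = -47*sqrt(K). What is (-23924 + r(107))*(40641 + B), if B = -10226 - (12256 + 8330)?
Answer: -235148996 - 461963*sqrt(107) ≈ -2.3993e+8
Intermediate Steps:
B = -30812 (B = -10226 - 1*20586 = -10226 - 20586 = -30812)
(-23924 + r(107))*(40641 + B) = (-23924 - 47*sqrt(107))*(40641 - 30812) = (-23924 - 47*sqrt(107))*9829 = -235148996 - 461963*sqrt(107)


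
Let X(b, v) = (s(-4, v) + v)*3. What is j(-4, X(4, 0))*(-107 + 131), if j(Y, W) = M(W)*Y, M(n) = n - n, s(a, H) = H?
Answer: 0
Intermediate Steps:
M(n) = 0
X(b, v) = 6*v (X(b, v) = (v + v)*3 = (2*v)*3 = 6*v)
j(Y, W) = 0 (j(Y, W) = 0*Y = 0)
j(-4, X(4, 0))*(-107 + 131) = 0*(-107 + 131) = 0*24 = 0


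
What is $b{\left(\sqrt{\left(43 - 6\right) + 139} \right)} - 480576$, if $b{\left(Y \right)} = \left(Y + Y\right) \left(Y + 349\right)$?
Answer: $-480224 + 2792 \sqrt{11} \approx -4.7096 \cdot 10^{5}$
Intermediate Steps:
$b{\left(Y \right)} = 2 Y \left(349 + Y\right)$
$b{\left(\sqrt{\left(43 - 6\right) + 139} \right)} - 480576 = 2 \sqrt{\left(43 - 6\right) + 139} \left(349 + \sqrt{\left(43 - 6\right) + 139}\right) - 480576 = 2 \sqrt{37 + 139} \left(349 + \sqrt{37 + 139}\right) - 480576 = 2 \sqrt{176} \left(349 + \sqrt{176}\right) - 480576 = 2 \cdot 4 \sqrt{11} \left(349 + 4 \sqrt{11}\right) - 480576 = 8 \sqrt{11} \left(349 + 4 \sqrt{11}\right) - 480576 = -480576 + 8 \sqrt{11} \left(349 + 4 \sqrt{11}\right)$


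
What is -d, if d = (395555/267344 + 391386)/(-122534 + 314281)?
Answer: -104635094339/51262409968 ≈ -2.0412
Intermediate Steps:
d = 104635094339/51262409968 (d = (395555*(1/267344) + 391386)/191747 = (395555/267344 + 391386)*(1/191747) = (104635094339/267344)*(1/191747) = 104635094339/51262409968 ≈ 2.0412)
-d = -1*104635094339/51262409968 = -104635094339/51262409968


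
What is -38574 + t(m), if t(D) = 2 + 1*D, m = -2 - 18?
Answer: -38592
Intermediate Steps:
m = -20
t(D) = 2 + D
-38574 + t(m) = -38574 + (2 - 20) = -38574 - 18 = -38592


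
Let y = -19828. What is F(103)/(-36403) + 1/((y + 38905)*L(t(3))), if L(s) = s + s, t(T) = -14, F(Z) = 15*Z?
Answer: -825307423/19444880868 ≈ -0.042443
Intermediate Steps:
L(s) = 2*s
F(103)/(-36403) + 1/((y + 38905)*L(t(3))) = (15*103)/(-36403) + 1/((-19828 + 38905)*((2*(-14)))) = 1545*(-1/36403) + 1/(19077*(-28)) = -1545/36403 + (1/19077)*(-1/28) = -1545/36403 - 1/534156 = -825307423/19444880868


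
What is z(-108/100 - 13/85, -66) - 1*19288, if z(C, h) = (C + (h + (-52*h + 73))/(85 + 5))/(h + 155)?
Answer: -13131951917/680850 ≈ -19288.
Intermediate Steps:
z(C, h) = (73/90 + C - 17*h/30)/(155 + h) (z(C, h) = (C + (h + (73 - 52*h))/90)/(155 + h) = (C + (73 - 51*h)*(1/90))/(155 + h) = (C + (73/90 - 17*h/30))/(155 + h) = (73/90 + C - 17*h/30)/(155 + h))
z(-108/100 - 13/85, -66) - 1*19288 = (73 - 51*(-66) + 90*(-108/100 - 13/85))/(90*(155 - 66)) - 1*19288 = (1/90)*(73 + 3366 + 90*(-108*1/100 - 13*1/85))/89 - 19288 = (1/90)*(1/89)*(73 + 3366 + 90*(-27/25 - 13/85)) - 19288 = (1/90)*(1/89)*(73 + 3366 + 90*(-524/425)) - 19288 = (1/90)*(1/89)*(73 + 3366 - 9432/85) - 19288 = (1/90)*(1/89)*(282883/85) - 19288 = 282883/680850 - 19288 = -13131951917/680850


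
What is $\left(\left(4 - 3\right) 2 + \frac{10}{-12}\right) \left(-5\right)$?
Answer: $- \frac{35}{6} \approx -5.8333$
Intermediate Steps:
$\left(\left(4 - 3\right) 2 + \frac{10}{-12}\right) \left(-5\right) = \left(1 \cdot 2 + 10 \left(- \frac{1}{12}\right)\right) \left(-5\right) = \left(2 - \frac{5}{6}\right) \left(-5\right) = \frac{7}{6} \left(-5\right) = - \frac{35}{6}$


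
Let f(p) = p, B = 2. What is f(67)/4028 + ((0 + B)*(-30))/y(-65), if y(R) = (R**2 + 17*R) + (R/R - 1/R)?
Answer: -352863/136190708 ≈ -0.0025909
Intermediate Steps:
y(R) = 1 + R**2 - 1/R + 17*R (y(R) = (R**2 + 17*R) + (1 - 1/R) = 1 + R**2 - 1/R + 17*R)
f(67)/4028 + ((0 + B)*(-30))/y(-65) = 67/4028 + ((0 + 2)*(-30))/(1 + (-65)**2 - 1/(-65) + 17*(-65)) = 67*(1/4028) + (2*(-30))/(1 + 4225 - 1*(-1/65) - 1105) = 67/4028 - 60/(1 + 4225 + 1/65 - 1105) = 67/4028 - 60/202866/65 = 67/4028 - 60*65/202866 = 67/4028 - 650/33811 = -352863/136190708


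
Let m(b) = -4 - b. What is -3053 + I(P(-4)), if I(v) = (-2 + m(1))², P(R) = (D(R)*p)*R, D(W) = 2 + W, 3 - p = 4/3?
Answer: -3004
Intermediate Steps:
p = 5/3 (p = 3 - 4/3 = 5/3 ≈ 1.6667)
P(R) = R*(10/3 + 5*R/3) (P(R) = ((2 + R)*(5/3))*R = (10/3 + 5*R/3)*R = R*(10/3 + 5*R/3))
I(v) = 49 (I(v) = (-2 + (-4 - 1*1))² = (-2 + (-4 - 1))² = (-2 - 5)² = (-7)² = 49)
-3053 + I(P(-4)) = -3053 + 49 = -3004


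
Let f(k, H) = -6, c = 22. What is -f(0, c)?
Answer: 6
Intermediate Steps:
-f(0, c) = -1*(-6) = 6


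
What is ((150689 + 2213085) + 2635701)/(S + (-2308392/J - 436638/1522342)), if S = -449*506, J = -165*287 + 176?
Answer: -2762116609531235/125493570290311 ≈ -22.010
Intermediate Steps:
J = -47179 (J = -47355 + 176 = -47179)
S = -227194
((150689 + 2213085) + 2635701)/(S + (-2308392/J - 436638/1522342)) = ((150689 + 2213085) + 2635701)/(-227194 + (-2308392/(-47179) - 436638/1522342)) = (2363774 + 2635701)/(-227194 + (-2308392*(-1/47179) - 436638*1/1522342)) = 4999475/(-227194 + (2308392/47179 - 218319/761171)) = 4999475/(-227194 + 1746780974931/35911286609) = 4999475/(-8157082068870215/35911286609) = 4999475*(-35911286609/8157082068870215) = -2762116609531235/125493570290311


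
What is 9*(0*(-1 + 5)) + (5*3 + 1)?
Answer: 16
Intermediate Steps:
9*(0*(-1 + 5)) + (5*3 + 1) = 9*(0*4) + (15 + 1) = 9*0 + 16 = 0 + 16 = 16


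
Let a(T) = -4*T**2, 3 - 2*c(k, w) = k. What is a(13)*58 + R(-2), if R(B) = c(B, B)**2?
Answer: -156807/4 ≈ -39202.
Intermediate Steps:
c(k, w) = 3/2 - k/2
R(B) = (3/2 - B/2)**2
a(13)*58 + R(-2) = -4*13**2*58 + (-3 - 2)**2/4 = -4*169*58 + (1/4)*(-5)**2 = -676*58 + (1/4)*25 = -39208 + 25/4 = -156807/4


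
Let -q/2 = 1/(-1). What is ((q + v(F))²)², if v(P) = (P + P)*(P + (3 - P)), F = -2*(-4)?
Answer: 6250000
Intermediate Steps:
F = 8
v(P) = 6*P (v(P) = (2*P)*3 = 6*P)
q = 2 (q = -2/(-1) = -2*(-1) = 2)
((q + v(F))²)² = ((2 + 6*8)²)² = ((2 + 48)²)² = (50²)² = 2500² = 6250000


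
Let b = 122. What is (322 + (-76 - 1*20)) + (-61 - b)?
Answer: 43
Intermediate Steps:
(322 + (-76 - 1*20)) + (-61 - b) = (322 + (-76 - 1*20)) + (-61 - 1*122) = (322 + (-76 - 20)) + (-61 - 122) = (322 - 96) - 183 = 226 - 183 = 43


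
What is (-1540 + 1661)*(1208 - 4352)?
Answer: -380424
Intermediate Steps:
(-1540 + 1661)*(1208 - 4352) = 121*(-3144) = -380424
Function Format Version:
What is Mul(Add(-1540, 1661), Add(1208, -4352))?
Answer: -380424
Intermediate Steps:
Mul(Add(-1540, 1661), Add(1208, -4352)) = Mul(121, -3144) = -380424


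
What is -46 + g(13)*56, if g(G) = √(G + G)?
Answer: -46 + 56*√26 ≈ 239.55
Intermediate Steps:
g(G) = √2*√G (g(G) = √(2*G) = √2*√G)
-46 + g(13)*56 = -46 + (√2*√13)*56 = -46 + √26*56 = -46 + 56*√26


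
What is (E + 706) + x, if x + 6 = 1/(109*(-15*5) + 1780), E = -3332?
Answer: -16831641/6395 ≈ -2632.0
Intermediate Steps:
x = -38371/6395 (x = -6 + 1/(109*(-15*5) + 1780) = -6 + 1/(109*(-75) + 1780) = -6 + 1/(-8175 + 1780) = -6 + 1/(-6395) = -6 - 1/6395 = -38371/6395 ≈ -6.0002)
(E + 706) + x = (-3332 + 706) - 38371/6395 = -2626 - 38371/6395 = -16831641/6395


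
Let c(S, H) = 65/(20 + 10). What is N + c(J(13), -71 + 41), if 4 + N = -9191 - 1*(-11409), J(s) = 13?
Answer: 13297/6 ≈ 2216.2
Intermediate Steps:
c(S, H) = 13/6 (c(S, H) = 65/30 = 65*(1/30) = 13/6)
N = 2214 (N = -4 + (-9191 - 1*(-11409)) = -4 + (-9191 + 11409) = -4 + 2218 = 2214)
N + c(J(13), -71 + 41) = 2214 + 13/6 = 13297/6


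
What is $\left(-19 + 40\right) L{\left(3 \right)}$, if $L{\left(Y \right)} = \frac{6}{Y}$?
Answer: $42$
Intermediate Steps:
$\left(-19 + 40\right) L{\left(3 \right)} = \left(-19 + 40\right) \frac{6}{3} = 21 \cdot 6 \cdot \frac{1}{3} = 21 \cdot 2 = 42$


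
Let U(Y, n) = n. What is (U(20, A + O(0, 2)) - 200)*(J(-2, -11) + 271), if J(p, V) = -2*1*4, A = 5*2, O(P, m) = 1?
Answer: -49707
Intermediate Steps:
A = 10
J(p, V) = -8 (J(p, V) = -2*4 = -8)
(U(20, A + O(0, 2)) - 200)*(J(-2, -11) + 271) = ((10 + 1) - 200)*(-8 + 271) = (11 - 200)*263 = -189*263 = -49707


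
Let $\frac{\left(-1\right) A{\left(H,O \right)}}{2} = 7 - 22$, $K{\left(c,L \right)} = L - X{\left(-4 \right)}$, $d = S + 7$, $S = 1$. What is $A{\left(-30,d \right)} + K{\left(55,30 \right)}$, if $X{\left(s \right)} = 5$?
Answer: $55$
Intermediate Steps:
$d = 8$ ($d = 1 + 7 = 8$)
$K{\left(c,L \right)} = -5 + L$ ($K{\left(c,L \right)} = L - 5 = -5 + L$)
$A{\left(H,O \right)} = 30$ ($A{\left(H,O \right)} = - 2 \left(7 - 22\right) = \left(-2\right) \left(-15\right) = 30$)
$A{\left(-30,d \right)} + K{\left(55,30 \right)} = 30 + \left(-5 + 30\right) = 30 + 25 = 55$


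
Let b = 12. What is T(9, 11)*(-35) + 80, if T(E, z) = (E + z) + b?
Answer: -1040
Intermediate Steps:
T(E, z) = 12 + E + z (T(E, z) = (E + z) + 12 = 12 + E + z)
T(9, 11)*(-35) + 80 = (12 + 9 + 11)*(-35) + 80 = 32*(-35) + 80 = -1120 + 80 = -1040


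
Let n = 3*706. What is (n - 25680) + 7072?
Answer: -16490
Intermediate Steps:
n = 2118
(n - 25680) + 7072 = (2118 - 25680) + 7072 = -23562 + 7072 = -16490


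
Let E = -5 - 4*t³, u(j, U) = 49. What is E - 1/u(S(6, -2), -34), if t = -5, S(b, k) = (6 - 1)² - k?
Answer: 24254/49 ≈ 494.98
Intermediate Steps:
S(b, k) = 25 - k (S(b, k) = 5² - k = 25 - k)
E = 495 (E = -5 - 4*(-5)³ = -5 - 4*(-125) = -5 + 500 = 495)
E - 1/u(S(6, -2), -34) = 495 - 1/49 = 24254/49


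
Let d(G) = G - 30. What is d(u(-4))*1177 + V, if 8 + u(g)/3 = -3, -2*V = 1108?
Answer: -74705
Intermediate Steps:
V = -554 (V = -1/2*1108 = -554)
u(g) = -33 (u(g) = -24 + 3*(-3) = -24 - 9 = -33)
d(G) = -30 + G
d(u(-4))*1177 + V = (-30 - 33)*1177 - 554 = -63*1177 - 554 = -74151 - 554 = -74705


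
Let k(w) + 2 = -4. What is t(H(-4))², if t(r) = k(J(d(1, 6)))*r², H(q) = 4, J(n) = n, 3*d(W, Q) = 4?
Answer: 9216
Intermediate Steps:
d(W, Q) = 4/3 (d(W, Q) = (⅓)*4 = 4/3)
k(w) = -6 (k(w) = -2 - 4 = -6)
t(r) = -6*r²
t(H(-4))² = (-6*4²)² = (-6*16)² = (-96)² = 9216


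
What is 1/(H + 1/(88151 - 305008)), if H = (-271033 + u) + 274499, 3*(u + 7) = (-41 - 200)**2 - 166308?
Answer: -650571/21219457453 ≈ -3.0659e-5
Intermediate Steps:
u = -108248/3 (u = -7 + ((-41 - 200)**2 - 166308)/3 = -7 + ((-241)**2 - 166308)/3 = -7 + (58081 - 166308)/3 = -7 + (1/3)*(-108227) = -7 - 108227/3 = -108248/3 ≈ -36083.)
H = -97850/3 (H = (-271033 - 108248/3) + 274499 = -921347/3 + 274499 = -97850/3 ≈ -32617.)
1/(H + 1/(88151 - 305008)) = 1/(-97850/3 + 1/(88151 - 305008)) = 1/(-97850/3 + 1/(-216857)) = 1/(-97850/3 - 1/216857) = 1/(-21219457453/650571) = -650571/21219457453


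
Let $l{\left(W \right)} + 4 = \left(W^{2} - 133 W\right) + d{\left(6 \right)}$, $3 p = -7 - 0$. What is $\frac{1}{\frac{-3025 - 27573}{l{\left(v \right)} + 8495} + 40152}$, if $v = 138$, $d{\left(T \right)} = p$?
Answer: $\frac{13768}{552766839} \approx 2.4907 \cdot 10^{-5}$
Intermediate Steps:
$p = - \frac{7}{3}$ ($p = \frac{-7 - 0}{3} = \frac{-7 + 0}{3} = \frac{1}{3} \left(-7\right) = - \frac{7}{3} \approx -2.3333$)
$d{\left(T \right)} = - \frac{7}{3}$
$l{\left(W \right)} = - \frac{19}{3} + W^{2} - 133 W$ ($l{\left(W \right)} = -4 - \left(\frac{7}{3} - W^{2} + 133 W\right) = - \frac{19}{3} + W^{2} - 133 W$)
$\frac{1}{\frac{-3025 - 27573}{l{\left(v \right)} + 8495} + 40152} = \frac{1}{\frac{-3025 - 27573}{\left(- \frac{19}{3} + 138^{2} - 18354\right) + 8495} + 40152} = \frac{1}{- \frac{30598}{\left(- \frac{19}{3} + 19044 - 18354\right) + 8495} + 40152} = \frac{1}{- \frac{30598}{\frac{2051}{3} + 8495} + 40152} = \frac{1}{- \frac{30598}{\frac{27536}{3}} + 40152} = \frac{1}{\left(-30598\right) \frac{3}{27536} + 40152} = \frac{1}{- \frac{45897}{13768} + 40152} = \frac{1}{\frac{552766839}{13768}} = \frac{13768}{552766839}$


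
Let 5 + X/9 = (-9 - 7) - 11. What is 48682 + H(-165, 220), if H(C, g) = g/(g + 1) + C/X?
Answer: 1032870587/21216 ≈ 48684.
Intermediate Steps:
X = -288 (X = -45 + 9*((-9 - 7) - 11) = -45 + 9*(-16 - 11) = -45 + 9*(-27) = -45 - 243 = -288)
H(C, g) = -C/288 + g/(1 + g) (H(C, g) = g/(g + 1) + C/(-288) = g/(1 + g) + C*(-1/288) = g/(1 + g) - C/288 = -C/288 + g/(1 + g))
48682 + H(-165, 220) = 48682 + (-1*(-165) + 288*220 - 1*(-165)*220)/(288*(1 + 220)) = 48682 + (1/288)*(165 + 63360 + 36300)/221 = 48682 + (1/288)*(1/221)*99825 = 48682 + 33275/21216 = 1032870587/21216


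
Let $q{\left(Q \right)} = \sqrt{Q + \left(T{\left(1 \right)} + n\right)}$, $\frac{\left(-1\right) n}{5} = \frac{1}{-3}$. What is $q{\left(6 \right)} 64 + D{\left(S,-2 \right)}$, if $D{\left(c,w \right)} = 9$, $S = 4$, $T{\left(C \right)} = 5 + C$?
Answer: $9 + \frac{64 \sqrt{123}}{3} \approx 245.6$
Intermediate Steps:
$n = \frac{5}{3}$ ($n = - \frac{5}{-3} = \left(-5\right) \left(- \frac{1}{3}\right) = \frac{5}{3} \approx 1.6667$)
$q{\left(Q \right)} = \sqrt{\frac{23}{3} + Q}$ ($q{\left(Q \right)} = \sqrt{Q + \left(\left(5 + 1\right) + \frac{5}{3}\right)} = \sqrt{Q + \left(6 + \frac{5}{3}\right)} = \sqrt{Q + \frac{23}{3}} = \sqrt{\frac{23}{3} + Q}$)
$q{\left(6 \right)} 64 + D{\left(S,-2 \right)} = \frac{\sqrt{69 + 9 \cdot 6}}{3} \cdot 64 + 9 = \frac{\sqrt{69 + 54}}{3} \cdot 64 + 9 = \frac{\sqrt{123}}{3} \cdot 64 + 9 = \frac{64 \sqrt{123}}{3} + 9 = 9 + \frac{64 \sqrt{123}}{3}$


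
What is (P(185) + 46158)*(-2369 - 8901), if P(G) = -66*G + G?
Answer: -384678910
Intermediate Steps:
P(G) = -65*G
(P(185) + 46158)*(-2369 - 8901) = (-65*185 + 46158)*(-2369 - 8901) = (-12025 + 46158)*(-11270) = 34133*(-11270) = -384678910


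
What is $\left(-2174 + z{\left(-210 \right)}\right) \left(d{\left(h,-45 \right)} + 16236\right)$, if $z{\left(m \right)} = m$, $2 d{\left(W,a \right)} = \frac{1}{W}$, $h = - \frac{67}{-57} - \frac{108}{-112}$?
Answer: $- \frac{132185023392}{3415} \approx -3.8707 \cdot 10^{7}$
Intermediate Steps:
$h = \frac{3415}{1596}$ ($h = \left(-67\right) \left(- \frac{1}{57}\right) - - \frac{27}{28} = \frac{67}{57} + \frac{27}{28} = \frac{3415}{1596} \approx 2.1397$)
$d{\left(W,a \right)} = \frac{1}{2 W}$
$\left(-2174 + z{\left(-210 \right)}\right) \left(d{\left(h,-45 \right)} + 16236\right) = \left(-2174 - 210\right) \left(\frac{1}{2 \cdot \frac{3415}{1596}} + 16236\right) = - 2384 \left(\frac{1}{2} \cdot \frac{1596}{3415} + 16236\right) = - 2384 \left(\frac{798}{3415} + 16236\right) = \left(-2384\right) \frac{55446738}{3415} = - \frac{132185023392}{3415}$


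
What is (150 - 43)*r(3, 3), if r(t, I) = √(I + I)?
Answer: 107*√6 ≈ 262.10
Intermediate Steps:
r(t, I) = √2*√I (r(t, I) = √(2*I) = √2*√I)
(150 - 43)*r(3, 3) = (150 - 43)*(√2*√3) = 107*√6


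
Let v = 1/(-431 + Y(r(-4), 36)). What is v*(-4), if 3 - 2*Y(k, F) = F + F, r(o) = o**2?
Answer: 8/931 ≈ 0.0085929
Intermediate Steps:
Y(k, F) = 3/2 - F (Y(k, F) = 3/2 - (F + F)/2 = 3/2 - F)
v = -2/931 (v = 1/(-431 + (3/2 - 1*36)) = 1/(-431 + (3/2 - 36)) = 1/(-431 - 69/2) = 1/(-931/2) = -2/931 ≈ -0.0021482)
v*(-4) = -2/931*(-4) = 8/931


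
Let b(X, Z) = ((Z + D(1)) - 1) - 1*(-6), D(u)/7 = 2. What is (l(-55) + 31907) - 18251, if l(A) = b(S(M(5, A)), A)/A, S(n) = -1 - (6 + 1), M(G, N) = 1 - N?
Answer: 751116/55 ≈ 13657.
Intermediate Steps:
D(u) = 14 (D(u) = 7*2 = 14)
S(n) = -8 (S(n) = -1 - 1*7 = -1 - 7 = -8)
b(X, Z) = 19 + Z (b(X, Z) = ((Z + 14) - 1) - 1*(-6) = ((14 + Z) - 1) + 6 = (13 + Z) + 6 = 19 + Z)
l(A) = (19 + A)/A
(l(-55) + 31907) - 18251 = ((19 - 55)/(-55) + 31907) - 18251 = (-1/55*(-36) + 31907) - 18251 = (36/55 + 31907) - 18251 = 1754921/55 - 18251 = 751116/55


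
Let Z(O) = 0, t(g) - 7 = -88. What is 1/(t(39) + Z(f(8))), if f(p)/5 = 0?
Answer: -1/81 ≈ -0.012346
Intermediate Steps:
t(g) = -81 (t(g) = 7 - 88 = -81)
f(p) = 0 (f(p) = 5*0 = 0)
1/(t(39) + Z(f(8))) = 1/(-81 + 0) = 1/(-81) = -1/81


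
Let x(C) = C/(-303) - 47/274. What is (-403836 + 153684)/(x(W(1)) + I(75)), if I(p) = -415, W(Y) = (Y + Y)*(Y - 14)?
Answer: 20768119344/34461247 ≈ 602.65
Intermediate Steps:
W(Y) = 2*Y*(-14 + Y) (W(Y) = (2*Y)*(-14 + Y) = 2*Y*(-14 + Y))
x(C) = -47/274 - C/303 (x(C) = C*(-1/303) - 47*1/274 = -C/303 - 47/274 = -47/274 - C/303)
(-403836 + 153684)/(x(W(1)) + I(75)) = (-403836 + 153684)/((-47/274 - 2*(-14 + 1)/303) - 415) = -250152/((-47/274 - 2*(-13)/303) - 415) = -250152/((-47/274 - 1/303*(-26)) - 415) = -250152/((-47/274 + 26/303) - 415) = -250152/(-7117/83022 - 415) = -250152/(-34461247/83022) = -250152*(-83022/34461247) = 20768119344/34461247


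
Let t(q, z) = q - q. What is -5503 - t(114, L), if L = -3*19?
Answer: -5503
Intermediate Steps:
L = -57
t(q, z) = 0
-5503 - t(114, L) = -5503 - 1*0 = -5503 + 0 = -5503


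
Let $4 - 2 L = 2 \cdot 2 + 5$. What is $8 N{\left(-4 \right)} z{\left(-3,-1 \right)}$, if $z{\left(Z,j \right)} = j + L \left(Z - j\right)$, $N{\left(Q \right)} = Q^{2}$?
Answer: $512$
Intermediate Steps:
$L = - \frac{5}{2}$ ($L = 2 - \frac{2 \cdot 2 + 5}{2} = 2 - \frac{4 + 5}{2} = 2 - \frac{9}{2} = - \frac{5}{2} \approx -2.5$)
$z{\left(Z,j \right)} = - \frac{5 Z}{2} + \frac{7 j}{2}$ ($z{\left(Z,j \right)} = j - \frac{5 \left(Z - j\right)}{2} = j - \left(- \frac{5 j}{2} + \frac{5 Z}{2}\right) = - \frac{5 Z}{2} + \frac{7 j}{2}$)
$8 N{\left(-4 \right)} z{\left(-3,-1 \right)} = 8 \left(-4\right)^{2} \left(\left(- \frac{5}{2}\right) \left(-3\right) + \frac{7}{2} \left(-1\right)\right) = 8 \cdot 16 \left(\frac{15}{2} - \frac{7}{2}\right) = 128 \cdot 4 = 512$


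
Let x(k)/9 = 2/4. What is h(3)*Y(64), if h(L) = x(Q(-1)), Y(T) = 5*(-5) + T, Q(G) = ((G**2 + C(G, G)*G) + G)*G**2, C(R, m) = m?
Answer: 351/2 ≈ 175.50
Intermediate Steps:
Q(G) = G**2*(G + 2*G**2) (Q(G) = ((G**2 + G*G) + G)*G**2 = ((G**2 + G**2) + G)*G**2 = (2*G**2 + G)*G**2 = (G + 2*G**2)*G**2 = G**2*(G + 2*G**2))
x(k) = 9/2 (x(k) = 9*(2/4) = 9*(2*(1/4)) = 9*(1/2) = 9/2)
Y(T) = -25 + T
h(L) = 9/2
h(3)*Y(64) = 9*(-25 + 64)/2 = (9/2)*39 = 351/2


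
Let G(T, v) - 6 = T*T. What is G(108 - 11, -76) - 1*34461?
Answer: -25046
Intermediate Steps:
G(T, v) = 6 + T**2 (G(T, v) = 6 + T*T = 6 + T**2)
G(108 - 11, -76) - 1*34461 = (6 + (108 - 11)**2) - 1*34461 = (6 + 97**2) - 34461 = (6 + 9409) - 34461 = 9415 - 34461 = -25046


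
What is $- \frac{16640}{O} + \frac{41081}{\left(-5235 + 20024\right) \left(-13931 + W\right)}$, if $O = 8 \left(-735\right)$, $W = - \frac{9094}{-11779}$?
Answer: $\frac{1009411344125167}{356716163539365} \approx 2.8297$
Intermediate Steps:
$W = \frac{9094}{11779}$ ($W = \left(-9094\right) \left(- \frac{1}{11779}\right) = \frac{9094}{11779} \approx 0.77205$)
$O = -5880$
$- \frac{16640}{O} + \frac{41081}{\left(-5235 + 20024\right) \left(-13931 + W\right)} = - \frac{16640}{-5880} + \frac{41081}{\left(-5235 + 20024\right) \left(-13931 + \frac{9094}{11779}\right)} = \left(-16640\right) \left(- \frac{1}{5880}\right) + \frac{41081}{14789 \left(- \frac{164084155}{11779}\right)} = \frac{416}{147} + \frac{41081}{- \frac{2426640568295}{11779}} = \frac{416}{147} + 41081 \left(- \frac{11779}{2426640568295}\right) = \frac{416}{147} - \frac{483893099}{2426640568295} = \frac{1009411344125167}{356716163539365}$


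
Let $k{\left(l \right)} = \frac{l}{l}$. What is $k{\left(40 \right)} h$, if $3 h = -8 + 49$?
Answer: $\frac{41}{3} \approx 13.667$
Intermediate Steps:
$k{\left(l \right)} = 1$
$h = \frac{41}{3}$ ($h = \frac{-8 + 49}{3} = \frac{1}{3} \cdot 41 = \frac{41}{3} \approx 13.667$)
$k{\left(40 \right)} h = 1 \cdot \frac{41}{3} = \frac{41}{3}$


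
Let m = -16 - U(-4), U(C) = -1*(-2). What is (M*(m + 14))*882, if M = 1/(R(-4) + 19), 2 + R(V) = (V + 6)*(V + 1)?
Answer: -3528/11 ≈ -320.73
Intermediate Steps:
R(V) = -2 + (1 + V)*(6 + V) (R(V) = -2 + (V + 6)*(V + 1) = -2 + (6 + V)*(1 + V) = -2 + (1 + V)*(6 + V))
M = 1/11 (M = 1/((4 + (-4)² + 7*(-4)) + 19) = 1/((4 + 16 - 28) + 19) = 1/(-8 + 19) = 1/11 ≈ 0.090909)
U(C) = 2
m = -18 (m = -16 - 1*2 = -16 - 2 = -18)
(M*(m + 14))*882 = ((-18 + 14)/11)*882 = ((1/11)*(-4))*882 = -4/11*882 = -3528/11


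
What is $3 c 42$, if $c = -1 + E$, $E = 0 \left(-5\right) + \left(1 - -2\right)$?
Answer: $252$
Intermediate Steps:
$E = 3$ ($E = 0 + \left(1 + 2\right) = 0 + 3 = 3$)
$c = 2$ ($c = -1 + 3 = 2$)
$3 c 42 = 3 \cdot 2 \cdot 42 = 6 \cdot 42 = 252$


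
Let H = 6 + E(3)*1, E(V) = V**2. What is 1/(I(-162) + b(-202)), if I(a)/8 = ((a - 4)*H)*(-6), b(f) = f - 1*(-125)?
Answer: 1/119443 ≈ 8.3722e-6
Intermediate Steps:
b(f) = 125 + f (b(f) = f + 125 = 125 + f)
H = 15 (H = 6 + 3**2*1 = 6 + 9*1 = 6 + 9 = 15)
I(a) = 2880 - 720*a (I(a) = 8*(((a - 4)*15)*(-6)) = 8*(((-4 + a)*15)*(-6)) = 8*((-60 + 15*a)*(-6)) = 8*(360 - 90*a) = 2880 - 720*a)
1/(I(-162) + b(-202)) = 1/((2880 - 720*(-162)) + (125 - 202)) = 1/((2880 + 116640) - 77) = 1/(119520 - 77) = 1/119443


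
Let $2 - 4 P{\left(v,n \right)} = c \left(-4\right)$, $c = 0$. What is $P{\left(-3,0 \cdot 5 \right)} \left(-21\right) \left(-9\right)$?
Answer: $\frac{189}{2} \approx 94.5$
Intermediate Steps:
$P{\left(v,n \right)} = \frac{1}{2}$ ($P{\left(v,n \right)} = \frac{1}{2} - \frac{0 \left(-4\right)}{4} = \frac{1}{2} - 0 = \frac{1}{2} + 0 = \frac{1}{2}$)
$P{\left(-3,0 \cdot 5 \right)} \left(-21\right) \left(-9\right) = \frac{1}{2} \left(-21\right) \left(-9\right) = \left(- \frac{21}{2}\right) \left(-9\right) = \frac{189}{2}$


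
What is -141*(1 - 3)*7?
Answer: 1974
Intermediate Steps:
-141*(1 - 3)*7 = -(-282)*7 = -141*(-14) = 1974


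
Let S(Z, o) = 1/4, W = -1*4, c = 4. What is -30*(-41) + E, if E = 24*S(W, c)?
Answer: 1236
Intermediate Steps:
W = -4
S(Z, o) = ¼
E = 6 (E = 24*(¼) = 6)
-30*(-41) + E = -30*(-41) + 6 = 1230 + 6 = 1236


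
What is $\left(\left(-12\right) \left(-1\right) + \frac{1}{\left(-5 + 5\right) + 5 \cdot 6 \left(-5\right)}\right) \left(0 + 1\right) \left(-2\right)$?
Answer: $- \frac{1799}{75} \approx -23.987$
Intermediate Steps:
$\left(\left(-12\right) \left(-1\right) + \frac{1}{\left(-5 + 5\right) + 5 \cdot 6 \left(-5\right)}\right) \left(0 + 1\right) \left(-2\right) = \left(12 + \frac{1}{0 + 30 \left(-5\right)}\right) 1 \left(-2\right) = \left(12 + \frac{1}{0 - 150}\right) \left(-2\right) = \left(12 + \frac{1}{-150}\right) \left(-2\right) = \left(12 - \frac{1}{150}\right) \left(-2\right) = \frac{1799}{150} \left(-2\right) = - \frac{1799}{75}$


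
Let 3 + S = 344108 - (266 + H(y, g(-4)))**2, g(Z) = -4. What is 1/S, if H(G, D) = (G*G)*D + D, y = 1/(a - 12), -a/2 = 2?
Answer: 4096/1128321791 ≈ 3.6302e-6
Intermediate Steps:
a = -4 (a = -2*2 = -4)
y = -1/16 (y = 1/(-4 - 12) = 1/(-16) = -1/16 ≈ -0.062500)
H(G, D) = D + D*G**2 (H(G, D) = G**2*D + D = D*G**2 + D = D + D*G**2)
S = 1128321791/4096 (S = -3 + (344108 - (266 - 4*(1 + (-1/16)**2))**2) = -3 + (344108 - (266 - 4*(1 + 1/256))**2) = -3 + (344108 - (266 - 4*257/256)**2) = -3 + (344108 - (266 - 257/64)**2) = -3 + (344108 - (16767/64)**2) = -3 + (344108 - 1*281132289/4096) = -3 + (344108 - 281132289/4096) = -3 + 1128334079/4096 = 1128321791/4096 ≈ 2.7547e+5)
1/S = 1/(1128321791/4096) = 4096/1128321791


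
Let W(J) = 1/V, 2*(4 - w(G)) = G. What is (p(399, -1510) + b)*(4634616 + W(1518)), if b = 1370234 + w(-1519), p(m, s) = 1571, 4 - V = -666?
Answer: 8524179430547777/1340 ≈ 6.3613e+12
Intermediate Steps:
V = 670 (V = 4 - 1*(-666) = 4 + 666 = 670)
w(G) = 4 - G/2
W(J) = 1/670
b = 2741995/2 (b = 1370234 + (4 - ½*(-1519)) = 1370234 + (4 + 1519/2) = 1370234 + 1527/2 = 2741995/2 ≈ 1.3710e+6)
(p(399, -1510) + b)*(4634616 + W(1518)) = (1571 + 2741995/2)*(4634616 + 1/670) = (2745137/2)*(3105192721/670) = 8524179430547777/1340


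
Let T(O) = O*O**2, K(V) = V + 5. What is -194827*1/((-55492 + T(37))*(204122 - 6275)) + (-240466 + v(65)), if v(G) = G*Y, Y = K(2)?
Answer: -229782122923136/957381633 ≈ -2.4001e+5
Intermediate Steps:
K(V) = 5 + V
Y = 7 (Y = 5 + 2 = 7)
T(O) = O**3
v(G) = 7*G (v(G) = G*7 = 7*G)
-194827*1/((-55492 + T(37))*(204122 - 6275)) + (-240466 + v(65)) = -194827*1/((-55492 + 37**3)*(204122 - 6275)) + (-240466 + 7*65) = -194827*1/(197847*(-55492 + 50653)) + (-240466 + 455) = -194827/(197847*(-4839)) - 240011 = -194827/(-957381633) - 240011 = -194827*(-1/957381633) - 240011 = 194827/957381633 - 240011 = -229782122923136/957381633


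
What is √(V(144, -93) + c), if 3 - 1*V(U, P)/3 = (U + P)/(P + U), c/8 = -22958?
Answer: I*√183658 ≈ 428.55*I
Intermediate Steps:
c = -183664 (c = 8*(-22958) = -183664)
V(U, P) = 6 (V(U, P) = 9 - 3*(U + P)/(P + U) = 9 - 3*(P + U)/(P + U) = 9 - 3*1 = 9 - 3 = 6)
√(V(144, -93) + c) = √(6 - 183664) = √(-183658) = I*√183658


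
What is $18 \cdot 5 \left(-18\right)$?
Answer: $-1620$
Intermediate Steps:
$18 \cdot 5 \left(-18\right) = 90 \left(-18\right) = -1620$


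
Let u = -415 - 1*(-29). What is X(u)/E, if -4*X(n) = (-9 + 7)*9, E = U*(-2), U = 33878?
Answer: -9/135512 ≈ -6.6415e-5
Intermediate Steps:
u = -386 (u = -415 + 29 = -386)
E = -67756 (E = 33878*(-2) = -67756)
X(n) = 9/2 (X(n) = -(-9 + 7)*9/4 = -(-1)*9/2 = -¼*(-18) = 9/2)
X(u)/E = (9/2)/(-67756) = (9/2)*(-1/67756) = -9/135512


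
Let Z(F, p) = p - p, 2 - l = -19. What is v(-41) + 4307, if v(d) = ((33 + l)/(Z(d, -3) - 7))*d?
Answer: 32363/7 ≈ 4623.3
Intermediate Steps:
l = 21 (l = 2 - 1*(-19) = 2 + 19 = 21)
Z(F, p) = 0
v(d) = -54*d/7 (v(d) = ((33 + 21)/(0 - 7))*d = (54/(-7))*d = (54*(-⅐))*d = -54*d/7)
v(-41) + 4307 = -54/7*(-41) + 4307 = 2214/7 + 4307 = 32363/7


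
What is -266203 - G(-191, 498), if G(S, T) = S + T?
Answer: -266510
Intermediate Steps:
-266203 - G(-191, 498) = -266203 - (-191 + 498) = -266203 - 1*307 = -266203 - 307 = -266510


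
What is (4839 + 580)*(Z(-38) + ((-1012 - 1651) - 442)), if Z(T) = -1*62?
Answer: -17161973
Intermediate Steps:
Z(T) = -62
(4839 + 580)*(Z(-38) + ((-1012 - 1651) - 442)) = (4839 + 580)*(-62 + ((-1012 - 1651) - 442)) = 5419*(-62 + (-2663 - 442)) = 5419*(-62 - 3105) = 5419*(-3167) = -17161973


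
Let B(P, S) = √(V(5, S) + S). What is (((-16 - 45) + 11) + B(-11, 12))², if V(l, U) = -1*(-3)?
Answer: (-50 + √15)² ≈ 2127.7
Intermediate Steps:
V(l, U) = 3
B(P, S) = √(3 + S)
(((-16 - 45) + 11) + B(-11, 12))² = (((-16 - 45) + 11) + √(3 + 12))² = ((-61 + 11) + √15)² = (-50 + √15)²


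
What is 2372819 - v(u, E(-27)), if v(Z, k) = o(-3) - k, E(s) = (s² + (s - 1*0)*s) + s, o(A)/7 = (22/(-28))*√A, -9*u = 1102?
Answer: 2374250 + 11*I*√3/2 ≈ 2.3742e+6 + 9.5263*I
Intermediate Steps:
u = -1102/9 (u = -⅑*1102 = -1102/9 ≈ -122.44)
o(A) = -11*√A/2 (o(A) = 7*((22/(-28))*√A) = 7*((22*(-1/28))*√A) = 7*(-11*√A/14) = -11*√A/2)
E(s) = s + 2*s² (E(s) = (s² + (s + 0)*s) + s = (s² + s*s) + s = (s² + s²) + s = 2*s² + s = s + 2*s²)
v(Z, k) = -k - 11*I*√3/2 (v(Z, k) = -11*I*√3/2 - k = -k - 11*I*√3/2)
2372819 - v(u, E(-27)) = 2372819 - (-(-27)*(1 + 2*(-27)) - 11*I*√3/2) = 2372819 - (-(-27)*(1 - 54) - 11*I*√3/2) = 2372819 - (-(-27)*(-53) - 11*I*√3/2) = 2372819 - (-1*1431 - 11*I*√3/2) = 2372819 - (-1431 - 11*I*√3/2) = 2372819 + (1431 + 11*I*√3/2) = 2374250 + 11*I*√3/2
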